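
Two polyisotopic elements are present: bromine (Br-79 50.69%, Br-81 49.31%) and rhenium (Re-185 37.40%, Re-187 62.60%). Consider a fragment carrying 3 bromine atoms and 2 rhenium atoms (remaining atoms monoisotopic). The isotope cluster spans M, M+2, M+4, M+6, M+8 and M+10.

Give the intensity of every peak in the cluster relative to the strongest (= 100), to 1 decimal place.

Bromine pattern (n=3): 0.13024674 : 0.3801026 : 0.36975457 : 0.11989609
Rhenium pattern (n=2): 0.139876 : 0.468248 : 0.391876
Convolve the two distributions (both contribute in 2-u steps):
  M: 0.13024674×0.139876 = 0.018218
  M+2: 0.13024674×0.468248 + 0.3801026×0.139876 = 0.114155
  M+4: 0.13024674×0.391876 + 0.3801026×0.468248 + 0.36975457×0.139876 = 0.280743
  M+6: 0.3801026×0.391876 + 0.36975457×0.468248 + 0.11989609×0.139876 = 0.338861
  M+8: 0.36975457×0.391876 + 0.11989609×0.468248 = 0.201039
  M+10: 0.11989609×0.391876 = 0.046984
Scale to base peak (0.338861) = 100: 5.4 : 33.7 : 82.8 : 100.0 : 59.3 : 13.9

5.4 : 33.7 : 82.8 : 100.0 : 59.3 : 13.9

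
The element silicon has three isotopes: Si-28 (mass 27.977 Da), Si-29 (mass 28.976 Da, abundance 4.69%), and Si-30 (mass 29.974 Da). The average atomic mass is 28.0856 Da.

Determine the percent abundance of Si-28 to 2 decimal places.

Let x and y be the fractions of Si-28 and Si-30. Then x + y = 1 − 0.0469 = 0.9531 and 27.977x + 29.974y = 28.0856 − 0.0469×28.976 = 26.7266256.
Substituting: 27.977x + 29.974(0.9531 − x) = 26.7266256
(27.977 − 29.974)x = -1.8415938  ⇒  x = 0.92218, y = 0.03092
Si-28: 92.22%, Si-30: 3.09%.

92.22%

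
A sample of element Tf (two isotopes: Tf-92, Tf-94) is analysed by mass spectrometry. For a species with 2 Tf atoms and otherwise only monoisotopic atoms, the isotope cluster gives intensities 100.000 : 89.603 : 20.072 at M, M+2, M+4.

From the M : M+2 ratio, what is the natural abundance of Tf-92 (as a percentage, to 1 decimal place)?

Let p = fractional abundance of Tf-92. I(M+2)/I(M) = [C(2,1)·p^1·(1−p)] / p^2 = 2·(1−p)/p = 89.603/100.000 = 0.8960
(1−p)/p = 0.8960/2 = 0.4480  ⇒  p = 1/(1 + 0.4480) = 0.6906
Tf-92: 69.1%, Tf-94: 30.9%.

69.1%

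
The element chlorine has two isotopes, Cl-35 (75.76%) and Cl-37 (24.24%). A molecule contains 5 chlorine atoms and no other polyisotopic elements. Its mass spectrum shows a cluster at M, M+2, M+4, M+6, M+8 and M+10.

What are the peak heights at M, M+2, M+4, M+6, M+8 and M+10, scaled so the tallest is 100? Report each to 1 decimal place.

62.5 : 100.0 : 64.0 : 20.5 : 3.3 : 0.2

Each Cl atom is independently Cl-35 (p = 0.7576) or Cl-37 (q = 0.2424); the cluster is the binomial expansion (p + q)^5.
P(M) = 0.7576^5 = 0.249574
P(M+2) = 5 × 0.7576^4 × 0.2424^1 = 0.399266
P(M+4) = 10 × 0.7576^3 × 0.2424^2 = 0.255497
P(M+6) = 10 × 0.7576^2 × 0.2424^3 = 0.081748
P(M+8) = 5 × 0.7576^1 × 0.2424^4 = 0.013078
P(M+10) = 0.2424^5 = 0.000837
The M+2 peak is largest (0.399266); scaling to 100 gives 62.5 : 100.0 : 64.0 : 20.5 : 3.3 : 0.2.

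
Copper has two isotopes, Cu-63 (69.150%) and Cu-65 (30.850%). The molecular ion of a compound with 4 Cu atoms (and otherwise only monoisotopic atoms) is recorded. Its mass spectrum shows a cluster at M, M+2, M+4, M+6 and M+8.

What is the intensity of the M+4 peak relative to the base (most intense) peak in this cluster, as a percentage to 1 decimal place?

66.9%

Term probabilities: M 0.2286, M+2 0.4080, M+4 0.2731, M+6 0.0812, M+8 0.0091. Base peak = M+2.
P(M+2) = C(4,1) × 0.69150^3 × 0.30850^1 = 4 × 0.33065611 × 0.3085 = 0.408030 (base)
P(M+4) = C(4,2) × 0.69150^2 × 0.30850^2 = 6 × 0.47817225 × 0.09517225 = 0.273052
Relative intensity = 0.273052 / 0.408030 × 100 = 66.9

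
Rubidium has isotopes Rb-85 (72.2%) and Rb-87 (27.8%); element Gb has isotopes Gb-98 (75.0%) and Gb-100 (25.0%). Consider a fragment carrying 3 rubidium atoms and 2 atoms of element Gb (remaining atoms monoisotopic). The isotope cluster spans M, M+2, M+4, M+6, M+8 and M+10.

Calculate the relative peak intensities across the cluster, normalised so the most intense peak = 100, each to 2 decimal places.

Rubidium pattern (n=3): 0.37636705 : 0.43475086 : 0.16739714 : 0.02148495
Element Gb pattern (n=2): 0.5625 : 0.3750 : 0.0625
Convolve the two distributions (both contribute in 2-u steps):
  M: 0.37636705×0.5625 = 0.211706
  M+2: 0.37636705×0.3750 + 0.43475086×0.5625 = 0.385685
  M+4: 0.37636705×0.0625 + 0.43475086×0.3750 + 0.16739714×0.5625 = 0.280715
  M+6: 0.43475086×0.0625 + 0.16739714×0.3750 + 0.02148495×0.5625 = 0.102031
  M+8: 0.16739714×0.0625 + 0.02148495×0.3750 = 0.018519
  M+10: 0.02148495×0.0625 = 0.001343
Scale to base peak (0.385685) = 100: 54.89 : 100.00 : 72.78 : 26.45 : 4.80 : 0.35

54.89 : 100.00 : 72.78 : 26.45 : 4.80 : 0.35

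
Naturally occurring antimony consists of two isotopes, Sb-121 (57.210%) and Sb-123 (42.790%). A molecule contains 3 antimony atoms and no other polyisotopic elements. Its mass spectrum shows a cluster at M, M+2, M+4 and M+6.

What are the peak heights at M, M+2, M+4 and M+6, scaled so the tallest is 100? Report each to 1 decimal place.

44.6 : 100.0 : 74.8 : 18.6

Expanding (0.57210 + 0.42790)^3:
P(M) = 0.57210^3 = 0.187247
P(M+2) = 3 × 0.57210^2 × 0.42790^1 = 0.420153
P(M+4) = 3 × 0.57210^1 × 0.42790^2 = 0.314252
P(M+6) = 0.42790^3 = 0.078348
The M+2 peak is largest (0.420153); scaling to 100 gives 44.6 : 100.0 : 74.8 : 18.6.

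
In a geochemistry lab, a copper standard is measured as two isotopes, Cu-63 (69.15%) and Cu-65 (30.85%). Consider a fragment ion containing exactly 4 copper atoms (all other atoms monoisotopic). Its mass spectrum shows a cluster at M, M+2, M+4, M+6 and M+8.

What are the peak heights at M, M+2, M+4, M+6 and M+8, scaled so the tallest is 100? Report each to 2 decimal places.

Expanding (0.6915 + 0.3085)^4:
P(M) = 0.6915^4 = 0.228649
P(M+2) = 4 × 0.6915^3 × 0.3085^1 = 0.408030
P(M+4) = 6 × 0.6915^2 × 0.3085^2 = 0.273052
P(M+6) = 4 × 0.6915^1 × 0.3085^3 = 0.081212
P(M+8) = 0.3085^4 = 0.009058
The M+2 peak is largest (0.408030); scaling to 100 gives 56.04 : 100.00 : 66.92 : 19.90 : 2.22.

56.04 : 100.00 : 66.92 : 19.90 : 2.22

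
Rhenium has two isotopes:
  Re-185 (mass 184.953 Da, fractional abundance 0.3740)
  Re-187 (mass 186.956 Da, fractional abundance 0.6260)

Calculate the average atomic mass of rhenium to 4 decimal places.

186.2069 Da

Average mass = Σ (abundance × isotope mass) = 0.3740 × 184.953 + 0.6260 × 186.956
= 69.17242 + 117.03446 = 186.20688 Da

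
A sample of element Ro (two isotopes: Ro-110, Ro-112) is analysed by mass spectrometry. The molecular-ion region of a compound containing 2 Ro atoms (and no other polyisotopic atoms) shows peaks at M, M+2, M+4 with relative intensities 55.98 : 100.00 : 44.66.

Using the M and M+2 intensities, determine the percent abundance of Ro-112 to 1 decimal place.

47.2%

If p is the fraction of Ro that is Ro-110, then I(M+2)/I(M) = [C(2,1)·p^1·(1−p)] / p^2 = 2·(1−p)/p = 100.00/55.98 = 1.7864
(1−p)/p = 1.7864/2 = 0.8932  ⇒  p = 1/(1 + 0.8932) = 0.5282
Ro-110: 52.8%, Ro-112: 47.2%.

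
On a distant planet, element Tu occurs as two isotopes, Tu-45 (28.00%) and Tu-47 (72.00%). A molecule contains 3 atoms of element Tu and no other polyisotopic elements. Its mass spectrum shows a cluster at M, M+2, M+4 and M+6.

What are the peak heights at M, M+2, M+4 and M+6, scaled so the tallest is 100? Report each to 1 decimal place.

5.0 : 38.9 : 100.0 : 85.7

Each Tu atom is independently Tu-45 (p = 0.2800) or Tu-47 (q = 0.7200); the cluster is the binomial expansion (p + q)^3.
P(M) = 0.2800^3 = 0.021952
P(M+2) = 3 × 0.2800^2 × 0.7200^1 = 0.169344
P(M+4) = 3 × 0.2800^1 × 0.7200^2 = 0.435456
P(M+6) = 0.7200^3 = 0.373248
The M+4 peak is largest (0.435456); scaling to 100 gives 5.0 : 38.9 : 100.0 : 85.7.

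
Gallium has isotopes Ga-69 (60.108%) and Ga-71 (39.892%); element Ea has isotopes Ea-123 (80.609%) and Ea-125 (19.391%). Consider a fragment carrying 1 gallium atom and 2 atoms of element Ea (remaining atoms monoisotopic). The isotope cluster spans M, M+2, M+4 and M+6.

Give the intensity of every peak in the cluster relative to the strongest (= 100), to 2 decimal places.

87.35 : 100.00 : 32.95 : 3.35

Gallium pattern (n=1): 0.60108 : 0.39892
Element Ea pattern (n=2): 0.64978109 : 0.31261782 : 0.03760109
Convolve the two distributions (both contribute in 2-u steps):
  M: 0.60108×0.64978109 = 0.390570
  M+2: 0.60108×0.31261782 + 0.39892×0.64978109 = 0.447119
  M+4: 0.60108×0.03760109 + 0.39892×0.31261782 = 0.147311
  M+6: 0.39892×0.03760109 = 0.015000
Scale to base peak (0.447119) = 100: 87.35 : 100.00 : 32.95 : 3.35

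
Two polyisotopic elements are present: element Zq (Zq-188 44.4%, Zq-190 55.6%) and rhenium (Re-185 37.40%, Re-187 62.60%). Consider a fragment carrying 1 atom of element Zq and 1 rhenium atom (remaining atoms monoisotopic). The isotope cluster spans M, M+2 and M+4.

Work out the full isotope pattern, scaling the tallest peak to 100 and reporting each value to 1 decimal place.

Element Zq pattern (n=1): 0.4440 : 0.5560
Rhenium pattern (n=1): 0.3740 : 0.6260
Convolve the two distributions (both contribute in 2-u steps):
  M: 0.4440×0.3740 = 0.166056
  M+2: 0.4440×0.6260 + 0.5560×0.3740 = 0.485888
  M+4: 0.5560×0.6260 = 0.348056
Scale to base peak (0.485888) = 100: 34.2 : 100.0 : 71.6

34.2 : 100.0 : 71.6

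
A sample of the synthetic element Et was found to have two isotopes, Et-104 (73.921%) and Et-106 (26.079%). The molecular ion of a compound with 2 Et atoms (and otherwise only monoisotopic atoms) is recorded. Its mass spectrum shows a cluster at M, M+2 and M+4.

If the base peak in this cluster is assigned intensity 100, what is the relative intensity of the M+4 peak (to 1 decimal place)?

(0.73921 + 0.26079)^2 gives M 0.5464, M+2 0.3856, M+4 0.0680; the largest is M.
P(M) = C(2,0) × 0.73921^2 × 0.26079^0 = 1 × 0.54643142 × 1.0000 = 0.546431 (base)
P(M+4) = C(2,2) × 0.73921^0 × 0.26079^2 = 1 × 1.0000 × 0.06801142 = 0.068011
Relative intensity = 0.068011 / 0.546431 × 100 = 12.4

12.4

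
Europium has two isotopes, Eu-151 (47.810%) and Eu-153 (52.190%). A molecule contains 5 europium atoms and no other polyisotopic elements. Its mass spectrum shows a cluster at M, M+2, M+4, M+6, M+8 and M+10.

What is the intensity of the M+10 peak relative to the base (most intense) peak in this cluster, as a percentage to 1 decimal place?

11.9%

(0.47810 + 0.52190)^5 gives M 0.0250, M+2 0.1363, M+4 0.2977, M+6 0.3249, M+8 0.1774, M+10 0.0387; the largest is M+6.
P(M+6) = C(5,3) × 0.47810^2 × 0.52190^3 = 10 × 0.22857961 × 0.14215492 = 0.324937 (base)
P(M+10) = C(5,5) × 0.47810^0 × 0.52190^5 = 1 × 1.0000 × 0.0387201 = 0.038720
Relative intensity = 0.038720 / 0.324937 × 100 = 11.9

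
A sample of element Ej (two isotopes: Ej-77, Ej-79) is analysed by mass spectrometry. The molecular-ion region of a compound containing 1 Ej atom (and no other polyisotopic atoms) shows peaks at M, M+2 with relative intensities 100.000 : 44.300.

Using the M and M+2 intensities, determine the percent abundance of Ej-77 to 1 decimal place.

Write p for the Ej-77 fraction. I(M+2)/I(M) = [C(1,1)·p^0·(1−p)] / p^1 = 1·(1−p)/p = 44.300/100.000 = 0.4430
(1−p)/p = 0.4430/1 = 0.4430  ⇒  p = 1/(1 + 0.4430) = 0.6930
Ej-77: 69.3%, Ej-79: 30.7%.

69.3%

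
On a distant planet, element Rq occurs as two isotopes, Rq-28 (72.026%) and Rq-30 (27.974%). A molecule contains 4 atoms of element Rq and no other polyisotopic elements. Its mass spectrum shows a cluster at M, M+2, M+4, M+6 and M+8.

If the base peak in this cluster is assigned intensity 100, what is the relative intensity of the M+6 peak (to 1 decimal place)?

15.1

Term probabilities: M 0.2691, M+2 0.4181, M+4 0.2436, M+6 0.0631, M+8 0.0061. Base peak = M+2.
P(M+2) = C(4,1) × 0.72026^3 × 0.27974^1 = 4 × 0.3736525 × 0.27974 = 0.418102 (base)
P(M+6) = C(4,3) × 0.72026^1 × 0.27974^3 = 4 × 0.72026 × 0.0218909 = 0.063069
Relative intensity = 0.063069 / 0.418102 × 100 = 15.1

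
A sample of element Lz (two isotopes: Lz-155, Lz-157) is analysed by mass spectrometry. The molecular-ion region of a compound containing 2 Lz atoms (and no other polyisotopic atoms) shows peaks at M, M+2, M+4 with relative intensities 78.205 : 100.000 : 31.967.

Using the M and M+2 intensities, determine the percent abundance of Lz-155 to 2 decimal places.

61.00%

Let p = fractional abundance of Lz-155. I(M+2)/I(M) = [C(2,1)·p^1·(1−p)] / p^2 = 2·(1−p)/p = 100.000/78.205 = 1.2787
(1−p)/p = 1.2787/2 = 0.6393  ⇒  p = 1/(1 + 0.6393) = 0.6100
Lz-155: 61.00%, Lz-157: 39.00%.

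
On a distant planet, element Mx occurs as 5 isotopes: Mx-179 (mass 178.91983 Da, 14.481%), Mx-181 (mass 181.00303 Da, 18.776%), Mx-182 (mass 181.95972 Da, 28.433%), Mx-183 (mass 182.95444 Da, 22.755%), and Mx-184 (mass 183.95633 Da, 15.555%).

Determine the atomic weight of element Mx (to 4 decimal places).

The abundance-weighted mean is 0.14481 × 178.91983 + 0.18776 × 181.00303 + 0.28433 × 181.95972 + 0.22755 × 182.95444 + 0.15555 × 183.95633
= 25.909381 + 33.985129 + 51.736607 + 41.631283 + 28.614407 = 181.876807 Da

181.8768 Da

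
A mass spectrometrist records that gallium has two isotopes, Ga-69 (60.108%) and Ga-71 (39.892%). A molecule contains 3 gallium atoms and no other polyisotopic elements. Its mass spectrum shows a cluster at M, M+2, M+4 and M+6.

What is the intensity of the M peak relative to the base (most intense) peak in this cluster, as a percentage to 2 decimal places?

Binomial terms of (0.60108 + 0.39892)^3: M 0.2172, M+2 0.4324, M+4 0.2870, M+6 0.0635 → M+2 is the base peak.
P(M+2) = C(3,1) × 0.60108^2 × 0.39892^1 = 3 × 0.36129717 × 0.39892 = 0.432386 (base)
P(M) = C(3,0) × 0.60108^3 × 0.39892^0 = 1 × 0.2171685 × 1.0000 = 0.217169
Relative intensity = 0.217169 / 0.432386 × 100 = 50.23

50.23%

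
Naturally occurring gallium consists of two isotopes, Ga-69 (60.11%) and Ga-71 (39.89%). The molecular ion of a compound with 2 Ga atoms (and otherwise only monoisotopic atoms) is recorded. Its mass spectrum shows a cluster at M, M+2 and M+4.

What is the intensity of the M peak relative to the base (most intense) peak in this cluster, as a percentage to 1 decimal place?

75.3%

Term probabilities: M 0.3613, M+2 0.4796, M+4 0.1591. Base peak = M+2.
P(M+2) = C(2,1) × 0.6011^1 × 0.3989^1 = 2 × 0.6011 × 0.3989 = 0.479558 (base)
P(M) = C(2,0) × 0.6011^2 × 0.3989^0 = 1 × 0.36132121 × 1.0000 = 0.361321
Relative intensity = 0.361321 / 0.479558 × 100 = 75.3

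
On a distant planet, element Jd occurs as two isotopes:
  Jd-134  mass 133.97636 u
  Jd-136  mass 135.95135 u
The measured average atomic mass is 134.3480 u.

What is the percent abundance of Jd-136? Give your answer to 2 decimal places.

18.82%

Writing the weighted mean with unknown fraction x of Jd-134:
133.97636·x + 135.95135·(1 − x) = 134.3480
(133.97636 − 135.95135)·x = 134.3480 − 135.95135
x = -1.60335 / -1.97499 = 0.81183 → 81.18% Jd-134, 18.82% Jd-136.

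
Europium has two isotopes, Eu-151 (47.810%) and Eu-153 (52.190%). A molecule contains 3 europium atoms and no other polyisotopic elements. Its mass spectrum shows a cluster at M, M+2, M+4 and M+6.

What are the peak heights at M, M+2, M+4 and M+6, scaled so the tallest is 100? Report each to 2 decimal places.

The 3 Eu atoms are independent, so intensities follow the terms of (0.47810 + 0.52190)^3.
P(M) = 0.47810^3 = 0.109284
P(M+2) = 3 × 0.47810^2 × 0.52190^1 = 0.357887
P(M+4) = 3 × 0.47810^1 × 0.52190^2 = 0.390674
P(M+6) = 0.52190^3 = 0.142155
The M+4 peak is largest (0.390674); scaling to 100 gives 27.97 : 91.61 : 100.00 : 36.39.

27.97 : 91.61 : 100.00 : 36.39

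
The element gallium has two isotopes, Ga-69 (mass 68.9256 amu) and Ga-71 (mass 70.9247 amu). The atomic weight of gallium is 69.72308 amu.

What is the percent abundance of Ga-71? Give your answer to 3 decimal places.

39.892%

Writing the weighted mean with unknown fraction x of Ga-69:
68.9256·x + 70.9247·(1 − x) = 69.72308
(68.9256 − 70.9247)·x = 69.72308 − 70.9247
x = -1.20162 / -1.9991 = 0.60108 → 60.108% Ga-69, 39.892% Ga-71.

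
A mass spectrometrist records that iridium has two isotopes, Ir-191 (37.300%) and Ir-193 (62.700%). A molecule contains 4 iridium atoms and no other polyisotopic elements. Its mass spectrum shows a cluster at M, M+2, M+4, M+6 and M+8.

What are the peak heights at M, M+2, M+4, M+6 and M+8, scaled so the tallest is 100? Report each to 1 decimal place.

5.3 : 35.4 : 89.2 : 100.0 : 42.0

Expanding (0.37300 + 0.62700)^4:
P(M) = 0.37300^4 = 0.019357
P(M+2) = 4 × 0.37300^3 × 0.62700^1 = 0.130153
P(M+4) = 6 × 0.37300^2 × 0.62700^2 = 0.328174
P(M+6) = 4 × 0.37300^1 × 0.62700^3 = 0.367766
P(M+8) = 0.62700^4 = 0.154550
The M+6 peak is largest (0.367766); scaling to 100 gives 5.3 : 35.4 : 89.2 : 100.0 : 42.0.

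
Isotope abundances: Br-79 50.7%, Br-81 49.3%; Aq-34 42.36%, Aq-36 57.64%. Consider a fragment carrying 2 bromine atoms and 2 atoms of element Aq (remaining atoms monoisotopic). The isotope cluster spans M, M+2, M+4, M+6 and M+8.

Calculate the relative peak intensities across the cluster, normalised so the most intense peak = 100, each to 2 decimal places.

12.36 : 57.68 : 100.00 : 76.32 : 21.64

Bromine pattern (n=2): 0.257049 : 0.499902 : 0.243049
Element Aq pattern (n=2): 0.17943696 : 0.48832608 : 0.33223696
Convolve the two distributions (both contribute in 2-u steps):
  M: 0.257049×0.17943696 = 0.046124
  M+2: 0.257049×0.48832608 + 0.499902×0.17943696 = 0.215225
  M+4: 0.257049×0.33223696 + 0.499902×0.48832608 + 0.243049×0.17943696 = 0.373128
  M+6: 0.499902×0.33223696 + 0.243049×0.48832608 = 0.284773
  M+8: 0.243049×0.33223696 = 0.080750
Scale to base peak (0.373128) = 100: 12.36 : 57.68 : 100.00 : 76.32 : 21.64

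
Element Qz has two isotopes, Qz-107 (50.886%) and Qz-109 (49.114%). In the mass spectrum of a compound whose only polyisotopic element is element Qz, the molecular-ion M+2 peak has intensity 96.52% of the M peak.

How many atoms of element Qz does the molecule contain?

With n Qz atoms, P(M+2)/P(M) = C(n,1)·p^(n−1)q / p^n = n·q/p = n · 0.49114/0.50886.
n = 0.9652 × 0.50886/0.49114 = 1.00 ≈ 1

1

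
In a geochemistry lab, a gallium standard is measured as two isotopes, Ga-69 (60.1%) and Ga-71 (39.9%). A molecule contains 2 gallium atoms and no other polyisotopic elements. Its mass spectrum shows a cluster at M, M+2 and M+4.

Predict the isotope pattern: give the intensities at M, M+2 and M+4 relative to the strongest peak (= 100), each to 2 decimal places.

Each Ga atom is independently Ga-69 (p = 0.601) or Ga-71 (q = 0.399); the cluster is the binomial expansion (p + q)^2.
P(M) = 0.601^2 = 0.361201
P(M+2) = 2 × 0.601^1 × 0.399^1 = 0.479598
P(M+4) = 0.399^2 = 0.159201
The M+2 peak is largest (0.479598); scaling to 100 gives 75.31 : 100.00 : 33.19.

75.31 : 100.00 : 33.19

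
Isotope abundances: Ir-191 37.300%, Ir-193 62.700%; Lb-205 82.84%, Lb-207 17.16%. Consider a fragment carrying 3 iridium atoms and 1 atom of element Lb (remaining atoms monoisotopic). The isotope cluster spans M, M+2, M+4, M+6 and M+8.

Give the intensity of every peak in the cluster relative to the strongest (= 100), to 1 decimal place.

10.5 : 55.1 : 100.0 : 68.3 : 10.3

Iridium pattern (n=3): 0.05189512 : 0.26170165 : 0.43991135 : 0.24649188
Element Lb pattern (n=1): 0.8284 : 0.1716
Convolve the two distributions (both contribute in 2-u steps):
  M: 0.05189512×0.8284 = 0.042990
  M+2: 0.05189512×0.1716 + 0.26170165×0.8284 = 0.225699
  M+4: 0.26170165×0.1716 + 0.43991135×0.8284 = 0.409331
  M+6: 0.43991135×0.1716 + 0.24649188×0.8284 = 0.279683
  M+8: 0.24649188×0.1716 = 0.042298
Scale to base peak (0.409331) = 100: 10.5 : 55.1 : 100.0 : 68.3 : 10.3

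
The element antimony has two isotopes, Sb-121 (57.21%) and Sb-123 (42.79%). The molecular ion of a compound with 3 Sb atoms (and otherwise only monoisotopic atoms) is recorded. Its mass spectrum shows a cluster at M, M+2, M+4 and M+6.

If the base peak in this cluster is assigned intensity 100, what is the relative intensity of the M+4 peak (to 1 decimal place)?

Binomial terms of (0.5721 + 0.4279)^3: M 0.1872, M+2 0.4202, M+4 0.3143, M+6 0.0783 → M+2 is the base peak.
P(M+2) = C(3,1) × 0.5721^2 × 0.4279^1 = 3 × 0.32729841 × 0.4279 = 0.420153 (base)
P(M+4) = C(3,2) × 0.5721^1 × 0.4279^2 = 3 × 0.5721 × 0.18309841 = 0.314252
Relative intensity = 0.314252 / 0.420153 × 100 = 74.8

74.8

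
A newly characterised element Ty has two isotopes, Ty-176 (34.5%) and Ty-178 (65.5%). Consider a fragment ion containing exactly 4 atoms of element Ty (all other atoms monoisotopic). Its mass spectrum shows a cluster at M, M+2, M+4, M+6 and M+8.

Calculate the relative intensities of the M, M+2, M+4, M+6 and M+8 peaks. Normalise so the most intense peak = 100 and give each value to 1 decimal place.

3.7 : 27.7 : 79.0 : 100.0 : 47.5

The 4 Ty atoms are independent, so intensities follow the terms of (0.345 + 0.655)^4.
P(M) = 0.345^4 = 0.014167
P(M+2) = 4 × 0.345^3 × 0.655^1 = 0.107587
P(M+4) = 6 × 0.345^2 × 0.655^2 = 0.306388
P(M+6) = 4 × 0.345^1 × 0.655^3 = 0.387796
P(M+8) = 0.655^4 = 0.184062
The M+6 peak is largest (0.387796); scaling to 100 gives 3.7 : 27.7 : 79.0 : 100.0 : 47.5.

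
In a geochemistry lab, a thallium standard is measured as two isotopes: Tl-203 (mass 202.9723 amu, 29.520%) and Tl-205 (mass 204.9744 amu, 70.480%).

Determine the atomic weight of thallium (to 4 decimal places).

204.3834 amu

Ar = Σ fᵢ·mᵢ = 0.29520 × 202.9723 + 0.70480 × 204.9744
= 59.91742 + 144.46596 = 204.38338 amu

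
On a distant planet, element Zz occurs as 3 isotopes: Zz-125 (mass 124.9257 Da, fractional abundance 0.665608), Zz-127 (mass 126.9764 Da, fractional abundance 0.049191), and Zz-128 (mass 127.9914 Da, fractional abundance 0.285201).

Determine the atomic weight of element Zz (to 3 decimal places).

Ar = Σ fᵢ·mᵢ = 0.665608 × 124.9257 + 0.049191 × 126.9764 + 0.285201 × 127.9914
= 83.15155 + 6.24610 + 36.50328 = 125.90093 Da

125.901 Da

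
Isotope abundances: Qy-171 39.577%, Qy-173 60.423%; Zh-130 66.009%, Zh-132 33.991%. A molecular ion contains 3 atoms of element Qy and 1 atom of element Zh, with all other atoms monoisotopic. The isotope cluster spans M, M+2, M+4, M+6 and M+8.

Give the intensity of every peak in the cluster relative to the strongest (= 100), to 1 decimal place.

Element Qy pattern (n=3): 0.061991 : 0.28392869 : 0.43347963 : 0.22060068
Element Zh pattern (n=1): 0.66009 : 0.33991
Convolve the two distributions (both contribute in 2-u steps):
  M: 0.061991×0.66009 = 0.040920
  M+2: 0.061991×0.33991 + 0.28392869×0.66009 = 0.208490
  M+4: 0.28392869×0.33991 + 0.43347963×0.66009 = 0.382646
  M+6: 0.43347963×0.33991 + 0.22060068×0.66009 = 0.292960
  M+8: 0.22060068×0.33991 = 0.074984
Scale to base peak (0.382646) = 100: 10.7 : 54.5 : 100.0 : 76.6 : 19.6

10.7 : 54.5 : 100.0 : 76.6 : 19.6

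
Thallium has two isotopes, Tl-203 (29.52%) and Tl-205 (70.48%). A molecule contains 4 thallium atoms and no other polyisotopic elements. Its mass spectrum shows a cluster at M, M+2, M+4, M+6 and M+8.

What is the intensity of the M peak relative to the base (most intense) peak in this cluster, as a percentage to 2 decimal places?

Term probabilities: M 0.0076, M+2 0.0725, M+4 0.2597, M+6 0.4134, M+8 0.2468. Base peak = M+6.
P(M+6) = C(4,3) × 0.2952^1 × 0.7048^3 = 4 × 0.2952 × 0.35010449 = 0.413403 (base)
P(M) = C(4,0) × 0.2952^4 × 0.7048^0 = 1 × 0.00759391 × 1.0000 = 0.007594
Relative intensity = 0.007594 / 0.413403 × 100 = 1.84

1.84%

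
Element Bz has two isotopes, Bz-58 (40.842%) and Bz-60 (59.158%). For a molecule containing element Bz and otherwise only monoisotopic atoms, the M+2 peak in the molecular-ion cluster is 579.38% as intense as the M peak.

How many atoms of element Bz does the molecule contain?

The M+2/M ratio from n Bz atoms is n · q/p = n · 0.59158/0.40842.
n = 5.7938 × 0.40842/0.59158 = 4.00 ≈ 4

4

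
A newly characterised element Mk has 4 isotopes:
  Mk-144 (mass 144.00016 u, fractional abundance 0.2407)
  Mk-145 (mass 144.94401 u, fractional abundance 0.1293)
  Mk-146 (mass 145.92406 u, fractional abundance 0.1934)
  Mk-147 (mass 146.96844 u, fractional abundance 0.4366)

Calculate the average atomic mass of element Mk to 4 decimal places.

Average mass = Σ (abundance × isotope mass) = 0.2407 × 144.00016 + 0.1293 × 144.94401 + 0.1934 × 145.92406 + 0.4366 × 146.96844
= 34.660839 + 18.741260 + 28.221713 + 64.166421 = 145.790233 u

145.7902 u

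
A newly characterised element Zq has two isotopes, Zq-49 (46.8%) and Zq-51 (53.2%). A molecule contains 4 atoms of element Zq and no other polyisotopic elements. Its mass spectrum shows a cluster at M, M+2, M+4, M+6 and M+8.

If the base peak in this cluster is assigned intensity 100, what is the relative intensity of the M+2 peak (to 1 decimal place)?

58.6

Binomial terms of (0.468 + 0.532)^4: M 0.0480, M+2 0.2181, M+4 0.3719, M+6 0.2819, M+8 0.0801 → M+4 is the base peak.
P(M+4) = C(4,2) × 0.468^2 × 0.532^2 = 6 × 0.219024 × 0.283024 = 0.371934 (base)
P(M+2) = C(4,1) × 0.468^3 × 0.532^1 = 4 × 0.10250323 × 0.5320 = 0.218127
Relative intensity = 0.218127 / 0.371934 × 100 = 58.6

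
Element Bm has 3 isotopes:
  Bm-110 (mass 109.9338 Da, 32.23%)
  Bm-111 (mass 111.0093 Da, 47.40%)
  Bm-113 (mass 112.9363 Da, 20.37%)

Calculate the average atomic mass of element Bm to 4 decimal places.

The abundance-weighted mean is 0.3223 × 109.9338 + 0.4740 × 111.0093 + 0.2037 × 112.9363
= 35.43166 + 52.61841 + 23.00512 = 111.05519 Da

111.0552 Da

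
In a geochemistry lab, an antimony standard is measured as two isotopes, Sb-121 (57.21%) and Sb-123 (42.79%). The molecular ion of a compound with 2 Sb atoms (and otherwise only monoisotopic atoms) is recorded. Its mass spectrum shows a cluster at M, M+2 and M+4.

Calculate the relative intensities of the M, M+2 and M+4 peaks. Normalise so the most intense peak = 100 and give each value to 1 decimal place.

Expanding (0.5721 + 0.4279)^2:
P(M) = 0.5721^2 = 0.327298
P(M+2) = 2 × 0.5721^1 × 0.4279^1 = 0.489603
P(M+4) = 0.4279^2 = 0.183098
The M+2 peak is largest (0.489603); scaling to 100 gives 66.8 : 100.0 : 37.4.

66.8 : 100.0 : 37.4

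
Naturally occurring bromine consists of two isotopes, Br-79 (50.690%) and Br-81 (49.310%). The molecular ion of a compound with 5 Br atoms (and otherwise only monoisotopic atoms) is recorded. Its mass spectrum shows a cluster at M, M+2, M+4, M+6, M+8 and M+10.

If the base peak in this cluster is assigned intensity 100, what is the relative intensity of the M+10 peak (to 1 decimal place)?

9.2

Term probabilities: M 0.0335, M+2 0.1628, M+4 0.3167, M+6 0.3081, M+8 0.1498, M+10 0.0292. Base peak = M+4.
P(M+4) = C(5,2) × 0.50690^3 × 0.49310^2 = 10 × 0.13024674 × 0.24314761 = 0.316692 (base)
P(M+10) = C(5,5) × 0.50690^0 × 0.49310^5 = 1 × 1.0000 × 0.02915245 = 0.029152
Relative intensity = 0.029152 / 0.316692 × 100 = 9.2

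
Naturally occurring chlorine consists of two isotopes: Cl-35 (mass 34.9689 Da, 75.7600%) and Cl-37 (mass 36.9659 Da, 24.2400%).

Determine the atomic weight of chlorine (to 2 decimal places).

35.45 Da

Ar = Σ fᵢ·mᵢ = 0.757600 × 34.9689 + 0.242400 × 36.9659
= 26.49244 + 8.96053 = 35.45297 Da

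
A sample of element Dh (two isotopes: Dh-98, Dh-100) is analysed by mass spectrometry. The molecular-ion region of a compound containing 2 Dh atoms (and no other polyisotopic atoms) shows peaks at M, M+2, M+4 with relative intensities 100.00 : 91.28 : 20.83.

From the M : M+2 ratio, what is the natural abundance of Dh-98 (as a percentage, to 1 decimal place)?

Write p for the Dh-98 fraction. I(M+2)/I(M) = [C(2,1)·p^1·(1−p)] / p^2 = 2·(1−p)/p = 91.28/100.00 = 0.9128
(1−p)/p = 0.9128/2 = 0.4564  ⇒  p = 1/(1 + 0.4564) = 0.6866
Dh-98: 68.7%, Dh-100: 31.3%.

68.7%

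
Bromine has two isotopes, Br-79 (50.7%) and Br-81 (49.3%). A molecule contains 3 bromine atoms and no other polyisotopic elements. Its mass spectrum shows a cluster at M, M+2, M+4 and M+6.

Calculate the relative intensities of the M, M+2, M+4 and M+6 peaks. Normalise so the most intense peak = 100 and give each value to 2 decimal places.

34.28 : 100.00 : 97.24 : 31.52

Expanding (0.507 + 0.493)^3:
P(M) = 0.507^3 = 0.130324
P(M+2) = 3 × 0.507^2 × 0.493^1 = 0.380175
P(M+4) = 3 × 0.507^1 × 0.493^2 = 0.369678
P(M+6) = 0.493^3 = 0.119823
The M+2 peak is largest (0.380175); scaling to 100 gives 34.28 : 100.00 : 97.24 : 31.52.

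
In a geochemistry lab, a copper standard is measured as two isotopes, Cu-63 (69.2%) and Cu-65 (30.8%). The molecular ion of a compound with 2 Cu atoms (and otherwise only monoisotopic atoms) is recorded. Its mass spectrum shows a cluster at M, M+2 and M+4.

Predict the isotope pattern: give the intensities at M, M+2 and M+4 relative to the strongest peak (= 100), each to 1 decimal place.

100.0 : 89.0 : 19.8

Each Cu atom is independently Cu-63 (p = 0.692) or Cu-65 (q = 0.308); the cluster is the binomial expansion (p + q)^2.
P(M) = 0.692^2 = 0.478864
P(M+2) = 2 × 0.692^1 × 0.308^1 = 0.426272
P(M+4) = 0.308^2 = 0.094864
The M peak is largest (0.478864); scaling to 100 gives 100.0 : 89.0 : 19.8.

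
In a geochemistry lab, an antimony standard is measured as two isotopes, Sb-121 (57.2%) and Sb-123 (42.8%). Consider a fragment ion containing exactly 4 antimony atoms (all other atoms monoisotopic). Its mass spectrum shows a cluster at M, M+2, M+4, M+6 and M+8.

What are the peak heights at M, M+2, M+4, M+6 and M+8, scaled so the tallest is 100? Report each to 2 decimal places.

29.77 : 89.10 : 100.00 : 49.88 : 9.33

The 4 Sb atoms are independent, so intensities follow the terms of (0.572 + 0.428)^4.
P(M) = 0.572^4 = 0.107049
P(M+2) = 4 × 0.572^3 × 0.428^1 = 0.320400
P(M+4) = 6 × 0.572^2 × 0.428^2 = 0.359609
P(M+6) = 4 × 0.572^1 × 0.428^3 = 0.179385
P(M+8) = 0.428^4 = 0.033556
The M+4 peak is largest (0.359609); scaling to 100 gives 29.77 : 89.10 : 100.00 : 49.88 : 9.33.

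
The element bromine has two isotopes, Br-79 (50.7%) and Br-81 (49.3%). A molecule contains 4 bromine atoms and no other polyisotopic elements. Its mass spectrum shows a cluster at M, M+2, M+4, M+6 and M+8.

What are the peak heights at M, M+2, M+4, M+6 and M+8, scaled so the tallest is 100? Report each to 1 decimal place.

The 4 Br atoms are independent, so intensities follow the terms of (0.507 + 0.493)^4.
P(M) = 0.507^4 = 0.066074
P(M+2) = 4 × 0.507^3 × 0.493^1 = 0.256999
P(M+4) = 6 × 0.507^2 × 0.493^2 = 0.374853
P(M+6) = 4 × 0.507^1 × 0.493^3 = 0.243001
P(M+8) = 0.493^4 = 0.059073
The M+4 peak is largest (0.374853); scaling to 100 gives 17.6 : 68.6 : 100.0 : 64.8 : 15.8.

17.6 : 68.6 : 100.0 : 64.8 : 15.8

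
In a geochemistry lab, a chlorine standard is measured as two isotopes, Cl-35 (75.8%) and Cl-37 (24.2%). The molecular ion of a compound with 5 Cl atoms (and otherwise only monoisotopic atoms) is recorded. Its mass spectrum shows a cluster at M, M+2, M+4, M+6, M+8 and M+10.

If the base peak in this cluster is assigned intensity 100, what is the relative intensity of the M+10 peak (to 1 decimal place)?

(0.758 + 0.242)^5 gives M 0.2502, M+2 0.3994, M+4 0.2551, M+6 0.0814, M+8 0.0130, M+10 0.0008; the largest is M+2.
P(M+2) = C(5,1) × 0.758^4 × 0.242^1 = 5 × 0.33012379 × 0.2420 = 0.399450 (base)
P(M+10) = C(5,5) × 0.758^0 × 0.242^5 = 1 × 1.0000 × 0.00083 = 0.000830
Relative intensity = 0.000830 / 0.399450 × 100 = 0.2

0.2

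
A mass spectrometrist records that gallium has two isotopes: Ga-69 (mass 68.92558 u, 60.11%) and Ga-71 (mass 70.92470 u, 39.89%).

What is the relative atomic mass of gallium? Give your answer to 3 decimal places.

Average mass = Σ (abundance × isotope mass) = 0.6011 × 68.92558 + 0.3989 × 70.92470
= 41.431166 + 28.291863 = 69.723029 u

69.723 u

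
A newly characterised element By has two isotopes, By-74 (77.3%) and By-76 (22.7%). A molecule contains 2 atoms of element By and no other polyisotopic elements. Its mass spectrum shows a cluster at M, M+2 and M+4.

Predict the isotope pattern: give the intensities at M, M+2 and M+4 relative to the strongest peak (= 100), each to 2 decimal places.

The 2 By atoms are independent, so intensities follow the terms of (0.773 + 0.227)^2.
P(M) = 0.773^2 = 0.597529
P(M+2) = 2 × 0.773^1 × 0.227^1 = 0.350942
P(M+4) = 0.227^2 = 0.051529
The M peak is largest (0.597529); scaling to 100 gives 100.00 : 58.73 : 8.62.

100.00 : 58.73 : 8.62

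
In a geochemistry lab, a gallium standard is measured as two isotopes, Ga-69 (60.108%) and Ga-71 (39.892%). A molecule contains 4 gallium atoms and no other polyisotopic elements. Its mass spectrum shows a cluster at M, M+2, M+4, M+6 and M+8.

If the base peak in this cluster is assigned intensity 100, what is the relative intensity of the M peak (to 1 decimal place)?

37.7

Binomial terms of (0.60108 + 0.39892)^4: M 0.1305, M+2 0.3465, M+4 0.3450, M+6 0.1526, M+8 0.0253 → M+2 is the base peak.
P(M+2) = C(4,1) × 0.60108^3 × 0.39892^1 = 4 × 0.2171685 × 0.39892 = 0.346531 (base)
P(M) = C(4,0) × 0.60108^4 × 0.39892^0 = 1 × 0.13053564 × 1.0000 = 0.130536
Relative intensity = 0.130536 / 0.346531 × 100 = 37.7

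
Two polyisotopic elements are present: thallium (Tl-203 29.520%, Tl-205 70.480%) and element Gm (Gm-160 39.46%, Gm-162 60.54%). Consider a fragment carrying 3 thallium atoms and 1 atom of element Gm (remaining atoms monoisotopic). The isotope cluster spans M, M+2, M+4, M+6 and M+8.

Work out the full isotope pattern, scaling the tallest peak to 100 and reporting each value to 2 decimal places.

2.51 : 21.83 : 70.50 : 100.00 : 52.40

Thallium pattern (n=3): 0.02572463 : 0.18425524 : 0.43991564 : 0.35010449
Element Gm pattern (n=1): 0.3946 : 0.6054
Convolve the two distributions (both contribute in 2-u steps):
  M: 0.02572463×0.3946 = 0.010151
  M+2: 0.02572463×0.6054 + 0.18425524×0.3946 = 0.088281
  M+4: 0.18425524×0.6054 + 0.43991564×0.3946 = 0.285139
  M+6: 0.43991564×0.6054 + 0.35010449×0.3946 = 0.404476
  M+8: 0.35010449×0.6054 = 0.211953
Scale to base peak (0.404476) = 100: 2.51 : 21.83 : 70.50 : 100.00 : 52.40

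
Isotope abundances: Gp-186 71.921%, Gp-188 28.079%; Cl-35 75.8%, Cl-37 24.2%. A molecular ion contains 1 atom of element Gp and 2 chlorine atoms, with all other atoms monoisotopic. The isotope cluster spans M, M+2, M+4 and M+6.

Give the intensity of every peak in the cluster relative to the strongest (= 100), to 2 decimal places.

Element Gp pattern (n=1): 0.71921 : 0.28079
Chlorine pattern (n=2): 0.574564 : 0.366872 : 0.058564
Convolve the two distributions (both contribute in 2-u steps):
  M: 0.71921×0.574564 = 0.413232
  M+2: 0.71921×0.366872 + 0.28079×0.574564 = 0.425190
  M+4: 0.71921×0.058564 + 0.28079×0.366872 = 0.145134
  M+6: 0.28079×0.058564 = 0.016444
Scale to base peak (0.425190) = 100: 97.19 : 100.00 : 34.13 : 3.87

97.19 : 100.00 : 34.13 : 3.87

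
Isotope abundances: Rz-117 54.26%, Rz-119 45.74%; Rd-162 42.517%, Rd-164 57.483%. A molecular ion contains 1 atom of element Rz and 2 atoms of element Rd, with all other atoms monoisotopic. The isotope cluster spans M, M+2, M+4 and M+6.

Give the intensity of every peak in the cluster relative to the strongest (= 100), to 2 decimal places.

Element Rz pattern (n=1): 0.5426 : 0.4574
Element Rd pattern (n=2): 0.18076953 : 0.48880094 : 0.33042953
Convolve the two distributions (both contribute in 2-u steps):
  M: 0.5426×0.18076953 = 0.098086
  M+2: 0.5426×0.48880094 + 0.4574×0.18076953 = 0.347907
  M+4: 0.5426×0.33042953 + 0.4574×0.48880094 = 0.402869
  M+6: 0.4574×0.33042953 = 0.151138
Scale to base peak (0.402869) = 100: 24.35 : 86.36 : 100.00 : 37.52

24.35 : 86.36 : 100.00 : 37.52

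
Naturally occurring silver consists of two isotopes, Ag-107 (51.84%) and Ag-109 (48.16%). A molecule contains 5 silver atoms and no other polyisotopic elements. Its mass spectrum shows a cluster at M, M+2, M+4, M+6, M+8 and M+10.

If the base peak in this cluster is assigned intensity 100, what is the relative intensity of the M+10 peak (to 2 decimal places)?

8.02

(0.5184 + 0.4816)^5 gives M 0.0374, M+2 0.1739, M+4 0.3231, M+6 0.3002, M+8 0.1394, M+10 0.0259; the largest is M+4.
P(M+4) = C(5,2) × 0.5184^3 × 0.4816^2 = 10 × 0.13931407 × 0.23193856 = 0.323123 (base)
P(M+10) = C(5,5) × 0.5184^0 × 0.4816^5 = 1 × 1.0000 × 0.02590791 = 0.025908
Relative intensity = 0.025908 / 0.323123 × 100 = 8.02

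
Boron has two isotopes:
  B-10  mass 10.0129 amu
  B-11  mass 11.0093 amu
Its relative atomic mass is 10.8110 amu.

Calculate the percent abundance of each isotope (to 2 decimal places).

Let x be the fractional abundance of B-10; then B-11 has abundance 1 − x.
10.0129·x + 11.0093·(1 − x) = 10.8110
(10.0129 − 11.0093)·x = 10.8110 − 11.0093
x = -0.1983 / -0.9964 = 0.19902 → 19.90% B-10, 80.10% B-11.

B-10: 19.90%, B-11: 80.10%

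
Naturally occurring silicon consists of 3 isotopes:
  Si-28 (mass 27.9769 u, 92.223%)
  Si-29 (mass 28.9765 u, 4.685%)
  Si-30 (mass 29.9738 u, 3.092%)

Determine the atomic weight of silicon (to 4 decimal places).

28.0855 u

Average mass = Σ (abundance × isotope mass) = 0.92223 × 27.9769 + 0.04685 × 28.9765 + 0.03092 × 29.9738
= 25.80114 + 1.35755 + 0.92679 = 28.08548 u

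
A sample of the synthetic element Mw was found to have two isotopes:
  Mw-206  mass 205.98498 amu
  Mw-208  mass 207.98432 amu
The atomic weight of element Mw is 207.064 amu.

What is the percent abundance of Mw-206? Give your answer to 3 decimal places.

Writing the weighted mean with unknown fraction x of Mw-206:
205.98498·x + 207.98432·(1 − x) = 207.064
(205.98498 − 207.98432)·x = 207.064 − 207.98432
x = -0.92032 / -1.99934 = 0.46031 → 46.031% Mw-206, 53.969% Mw-208.

46.031%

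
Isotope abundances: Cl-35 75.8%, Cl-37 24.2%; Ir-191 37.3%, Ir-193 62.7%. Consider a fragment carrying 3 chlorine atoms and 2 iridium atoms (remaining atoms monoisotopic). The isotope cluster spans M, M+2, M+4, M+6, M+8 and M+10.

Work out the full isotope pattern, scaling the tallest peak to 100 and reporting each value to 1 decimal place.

Chlorine pattern (n=3): 0.43551951 : 0.41713346 : 0.13317454 : 0.01417249
Iridium pattern (n=2): 0.139129 : 0.467742 : 0.393129
Convolve the two distributions (both contribute in 2-u steps):
  M: 0.43551951×0.139129 = 0.060593
  M+2: 0.43551951×0.467742 + 0.41713346×0.139129 = 0.261746
  M+4: 0.43551951×0.393129 + 0.41713346×0.467742 + 0.13317454×0.139129 = 0.384855
  M+6: 0.41713346×0.393129 + 0.13317454×0.467742 + 0.01417249×0.139129 = 0.228250
  M+8: 0.13317454×0.393129 + 0.01417249×0.467742 = 0.058984
  M+10: 0.01417249×0.393129 = 0.005572
Scale to base peak (0.384855) = 100: 15.7 : 68.0 : 100.0 : 59.3 : 15.3 : 1.4

15.7 : 68.0 : 100.0 : 59.3 : 15.3 : 1.4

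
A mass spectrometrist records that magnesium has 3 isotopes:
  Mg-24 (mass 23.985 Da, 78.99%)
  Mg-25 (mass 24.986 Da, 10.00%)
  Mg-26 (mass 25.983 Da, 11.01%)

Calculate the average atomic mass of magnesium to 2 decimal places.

24.31 Da

The abundance-weighted mean is 0.7899 × 23.985 + 0.1000 × 24.986 + 0.1101 × 25.983
= 18.9458 + 2.4986 + 2.8607 = 24.3051 Da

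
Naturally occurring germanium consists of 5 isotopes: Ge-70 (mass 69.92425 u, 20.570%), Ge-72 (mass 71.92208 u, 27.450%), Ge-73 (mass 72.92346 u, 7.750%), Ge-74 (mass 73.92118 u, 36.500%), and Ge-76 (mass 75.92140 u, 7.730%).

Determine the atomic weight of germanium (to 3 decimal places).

72.628 u

Weight each isotope mass by its fractional abundance: 0.20570 × 69.92425 + 0.27450 × 71.92208 + 0.07750 × 72.92346 + 0.36500 × 73.92118 + 0.07730 × 75.92140
= 14.383418 + 19.742611 + 5.651568 + 26.981231 + 5.868724 = 72.627552 u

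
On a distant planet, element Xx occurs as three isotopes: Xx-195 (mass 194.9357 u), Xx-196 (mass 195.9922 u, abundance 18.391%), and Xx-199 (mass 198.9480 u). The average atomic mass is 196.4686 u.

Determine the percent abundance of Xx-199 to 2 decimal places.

The remaining 81.609% is split between Xx-195 (fraction x) and Xx-199 (fraction 0.81609 − x).
Substituting: 194.9357x + 198.9480(0.81609 − x) = 160.423674498
(194.9357 − 198.9480)x = -1.935798822  ⇒  x = 0.48247, y = 0.33362
Xx-195: 48.25%, Xx-199: 33.36%.

33.36%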